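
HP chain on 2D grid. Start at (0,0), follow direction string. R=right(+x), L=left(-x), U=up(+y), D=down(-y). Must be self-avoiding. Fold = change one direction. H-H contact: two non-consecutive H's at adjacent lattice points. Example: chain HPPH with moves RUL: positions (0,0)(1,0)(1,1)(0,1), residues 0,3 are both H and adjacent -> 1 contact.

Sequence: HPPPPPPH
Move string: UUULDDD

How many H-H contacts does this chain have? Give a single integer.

Answer: 1

Derivation:
Positions: [(0, 0), (0, 1), (0, 2), (0, 3), (-1, 3), (-1, 2), (-1, 1), (-1, 0)]
H-H contact: residue 0 @(0,0) - residue 7 @(-1, 0)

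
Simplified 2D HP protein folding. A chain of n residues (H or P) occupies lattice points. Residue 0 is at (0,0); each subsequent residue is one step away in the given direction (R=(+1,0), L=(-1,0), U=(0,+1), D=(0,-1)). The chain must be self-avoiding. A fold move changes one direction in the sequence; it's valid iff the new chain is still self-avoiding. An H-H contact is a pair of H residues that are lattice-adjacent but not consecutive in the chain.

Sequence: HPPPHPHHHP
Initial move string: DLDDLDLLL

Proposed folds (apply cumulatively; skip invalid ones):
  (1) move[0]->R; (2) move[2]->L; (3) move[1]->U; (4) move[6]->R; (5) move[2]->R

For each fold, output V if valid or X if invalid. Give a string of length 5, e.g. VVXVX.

Initial: DLDDLDLLL -> [(0, 0), (0, -1), (-1, -1), (-1, -2), (-1, -3), (-2, -3), (-2, -4), (-3, -4), (-4, -4), (-5, -4)]
Fold 1: move[0]->R => RLDDLDLLL INVALID (collision), skipped
Fold 2: move[2]->L => DLLDLDLLL VALID
Fold 3: move[1]->U => DULDLDLLL INVALID (collision), skipped
Fold 4: move[6]->R => DLLDLDRLL INVALID (collision), skipped
Fold 5: move[2]->R => DLRDLDLLL INVALID (collision), skipped

Answer: XVXXX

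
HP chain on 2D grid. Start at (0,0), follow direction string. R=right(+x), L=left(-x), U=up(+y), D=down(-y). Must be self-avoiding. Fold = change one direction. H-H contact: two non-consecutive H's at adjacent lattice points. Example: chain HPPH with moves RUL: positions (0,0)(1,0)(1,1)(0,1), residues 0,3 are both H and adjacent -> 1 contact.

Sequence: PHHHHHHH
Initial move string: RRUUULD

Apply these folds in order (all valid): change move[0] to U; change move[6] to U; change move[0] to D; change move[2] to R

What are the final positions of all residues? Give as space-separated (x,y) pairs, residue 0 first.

Answer: (0,0) (0,-1) (1,-1) (2,-1) (2,0) (2,1) (1,1) (1,2)

Derivation:
Initial moves: RRUUULD
Fold: move[0]->U => URUUULD (positions: [(0, 0), (0, 1), (1, 1), (1, 2), (1, 3), (1, 4), (0, 4), (0, 3)])
Fold: move[6]->U => URUUULU (positions: [(0, 0), (0, 1), (1, 1), (1, 2), (1, 3), (1, 4), (0, 4), (0, 5)])
Fold: move[0]->D => DRUUULU (positions: [(0, 0), (0, -1), (1, -1), (1, 0), (1, 1), (1, 2), (0, 2), (0, 3)])
Fold: move[2]->R => DRRUULU (positions: [(0, 0), (0, -1), (1, -1), (2, -1), (2, 0), (2, 1), (1, 1), (1, 2)])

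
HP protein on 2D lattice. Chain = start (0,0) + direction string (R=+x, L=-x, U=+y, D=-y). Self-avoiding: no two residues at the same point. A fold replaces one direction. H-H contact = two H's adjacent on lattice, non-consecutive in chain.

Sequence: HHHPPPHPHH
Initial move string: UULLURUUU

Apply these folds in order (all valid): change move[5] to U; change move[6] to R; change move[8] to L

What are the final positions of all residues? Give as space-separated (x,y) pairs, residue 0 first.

Answer: (0,0) (0,1) (0,2) (-1,2) (-2,2) (-2,3) (-2,4) (-1,4) (-1,5) (-2,5)

Derivation:
Initial moves: UULLURUUU
Fold: move[5]->U => UULLUUUUU (positions: [(0, 0), (0, 1), (0, 2), (-1, 2), (-2, 2), (-2, 3), (-2, 4), (-2, 5), (-2, 6), (-2, 7)])
Fold: move[6]->R => UULLUURUU (positions: [(0, 0), (0, 1), (0, 2), (-1, 2), (-2, 2), (-2, 3), (-2, 4), (-1, 4), (-1, 5), (-1, 6)])
Fold: move[8]->L => UULLUURUL (positions: [(0, 0), (0, 1), (0, 2), (-1, 2), (-2, 2), (-2, 3), (-2, 4), (-1, 4), (-1, 5), (-2, 5)])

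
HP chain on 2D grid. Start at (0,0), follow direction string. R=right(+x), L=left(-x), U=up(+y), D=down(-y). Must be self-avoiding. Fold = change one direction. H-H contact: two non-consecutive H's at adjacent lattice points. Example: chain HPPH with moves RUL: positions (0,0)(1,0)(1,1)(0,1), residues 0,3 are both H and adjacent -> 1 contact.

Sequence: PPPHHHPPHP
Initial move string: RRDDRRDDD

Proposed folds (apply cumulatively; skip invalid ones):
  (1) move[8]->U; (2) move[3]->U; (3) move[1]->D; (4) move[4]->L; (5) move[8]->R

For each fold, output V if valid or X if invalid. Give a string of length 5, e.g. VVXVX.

Initial: RRDDRRDDD -> [(0, 0), (1, 0), (2, 0), (2, -1), (2, -2), (3, -2), (4, -2), (4, -3), (4, -4), (4, -5)]
Fold 1: move[8]->U => RRDDRRDDU INVALID (collision), skipped
Fold 2: move[3]->U => RRDURRDDD INVALID (collision), skipped
Fold 3: move[1]->D => RDDDRRDDD VALID
Fold 4: move[4]->L => RDDDLRDDD INVALID (collision), skipped
Fold 5: move[8]->R => RDDDRRDDR VALID

Answer: XXVXV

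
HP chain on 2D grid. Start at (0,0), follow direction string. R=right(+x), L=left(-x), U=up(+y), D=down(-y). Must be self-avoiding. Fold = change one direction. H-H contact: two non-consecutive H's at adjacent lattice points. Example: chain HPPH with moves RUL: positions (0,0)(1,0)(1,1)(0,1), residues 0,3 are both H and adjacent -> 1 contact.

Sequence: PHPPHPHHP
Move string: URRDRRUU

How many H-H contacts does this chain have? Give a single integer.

Positions: [(0, 0), (0, 1), (1, 1), (2, 1), (2, 0), (3, 0), (4, 0), (4, 1), (4, 2)]
No H-H contacts found.

Answer: 0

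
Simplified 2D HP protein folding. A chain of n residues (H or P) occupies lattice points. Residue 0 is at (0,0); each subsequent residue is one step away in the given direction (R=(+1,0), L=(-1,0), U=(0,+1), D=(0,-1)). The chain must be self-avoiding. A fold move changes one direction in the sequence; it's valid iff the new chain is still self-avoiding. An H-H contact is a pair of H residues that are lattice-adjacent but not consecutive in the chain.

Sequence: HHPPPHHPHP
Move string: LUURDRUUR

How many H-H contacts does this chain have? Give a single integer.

Positions: [(0, 0), (-1, 0), (-1, 1), (-1, 2), (0, 2), (0, 1), (1, 1), (1, 2), (1, 3), (2, 3)]
H-H contact: residue 0 @(0,0) - residue 5 @(0, 1)

Answer: 1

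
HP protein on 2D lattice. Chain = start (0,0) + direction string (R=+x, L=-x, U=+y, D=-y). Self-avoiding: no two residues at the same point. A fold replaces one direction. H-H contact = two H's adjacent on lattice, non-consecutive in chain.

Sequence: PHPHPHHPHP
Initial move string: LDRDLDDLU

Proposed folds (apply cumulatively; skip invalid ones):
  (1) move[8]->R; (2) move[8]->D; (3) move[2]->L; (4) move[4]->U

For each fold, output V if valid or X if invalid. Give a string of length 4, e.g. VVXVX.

Initial: LDRDLDDLU -> [(0, 0), (-1, 0), (-1, -1), (0, -1), (0, -2), (-1, -2), (-1, -3), (-1, -4), (-2, -4), (-2, -3)]
Fold 1: move[8]->R => LDRDLDDLR INVALID (collision), skipped
Fold 2: move[8]->D => LDRDLDDLD VALID
Fold 3: move[2]->L => LDLDLDDLD VALID
Fold 4: move[4]->U => LDLDUDDLD INVALID (collision), skipped

Answer: XVVX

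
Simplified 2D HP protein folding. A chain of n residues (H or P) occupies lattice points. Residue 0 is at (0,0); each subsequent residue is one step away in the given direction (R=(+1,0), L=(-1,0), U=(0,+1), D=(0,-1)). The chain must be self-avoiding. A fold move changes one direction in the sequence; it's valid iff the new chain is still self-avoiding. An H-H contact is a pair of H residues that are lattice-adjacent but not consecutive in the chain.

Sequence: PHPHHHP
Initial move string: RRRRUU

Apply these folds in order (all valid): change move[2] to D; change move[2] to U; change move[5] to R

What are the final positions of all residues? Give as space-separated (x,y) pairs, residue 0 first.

Answer: (0,0) (1,0) (2,0) (2,1) (3,1) (3,2) (4,2)

Derivation:
Initial moves: RRRRUU
Fold: move[2]->D => RRDRUU (positions: [(0, 0), (1, 0), (2, 0), (2, -1), (3, -1), (3, 0), (3, 1)])
Fold: move[2]->U => RRURUU (positions: [(0, 0), (1, 0), (2, 0), (2, 1), (3, 1), (3, 2), (3, 3)])
Fold: move[5]->R => RRURUR (positions: [(0, 0), (1, 0), (2, 0), (2, 1), (3, 1), (3, 2), (4, 2)])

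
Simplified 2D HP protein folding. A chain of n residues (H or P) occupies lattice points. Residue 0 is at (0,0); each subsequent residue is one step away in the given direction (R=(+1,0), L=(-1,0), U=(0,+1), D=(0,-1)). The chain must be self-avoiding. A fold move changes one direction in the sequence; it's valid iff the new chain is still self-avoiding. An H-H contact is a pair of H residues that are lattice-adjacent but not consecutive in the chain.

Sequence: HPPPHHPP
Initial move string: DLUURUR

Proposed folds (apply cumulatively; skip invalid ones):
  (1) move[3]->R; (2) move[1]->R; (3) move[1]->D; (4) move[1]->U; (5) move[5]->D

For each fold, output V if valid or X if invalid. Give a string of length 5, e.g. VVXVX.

Initial: DLUURUR -> [(0, 0), (0, -1), (-1, -1), (-1, 0), (-1, 1), (0, 1), (0, 2), (1, 2)]
Fold 1: move[3]->R => DLURRUR INVALID (collision), skipped
Fold 2: move[1]->R => DRUURUR VALID
Fold 3: move[1]->D => DDUURUR INVALID (collision), skipped
Fold 4: move[1]->U => DUUURUR INVALID (collision), skipped
Fold 5: move[5]->D => DRUURDR VALID

Answer: XVXXV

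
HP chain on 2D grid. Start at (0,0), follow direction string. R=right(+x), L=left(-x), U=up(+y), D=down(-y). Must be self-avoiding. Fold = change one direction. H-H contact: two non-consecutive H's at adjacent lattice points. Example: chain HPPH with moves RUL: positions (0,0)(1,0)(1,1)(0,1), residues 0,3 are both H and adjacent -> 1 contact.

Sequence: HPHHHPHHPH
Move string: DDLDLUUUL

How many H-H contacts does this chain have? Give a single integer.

Positions: [(0, 0), (0, -1), (0, -2), (-1, -2), (-1, -3), (-2, -3), (-2, -2), (-2, -1), (-2, 0), (-3, 0)]
H-H contact: residue 3 @(-1,-2) - residue 6 @(-2, -2)

Answer: 1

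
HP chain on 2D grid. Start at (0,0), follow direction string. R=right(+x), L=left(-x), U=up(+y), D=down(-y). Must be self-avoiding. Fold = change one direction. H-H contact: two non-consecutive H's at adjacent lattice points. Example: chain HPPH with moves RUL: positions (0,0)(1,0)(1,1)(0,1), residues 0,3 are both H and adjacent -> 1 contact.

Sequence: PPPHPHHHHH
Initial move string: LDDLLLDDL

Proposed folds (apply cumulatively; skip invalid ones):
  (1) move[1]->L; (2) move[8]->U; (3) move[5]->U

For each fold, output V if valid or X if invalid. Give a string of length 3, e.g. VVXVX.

Answer: VXX

Derivation:
Initial: LDDLLLDDL -> [(0, 0), (-1, 0), (-1, -1), (-1, -2), (-2, -2), (-3, -2), (-4, -2), (-4, -3), (-4, -4), (-5, -4)]
Fold 1: move[1]->L => LLDLLLDDL VALID
Fold 2: move[8]->U => LLDLLLDDU INVALID (collision), skipped
Fold 3: move[5]->U => LLDLLUDDL INVALID (collision), skipped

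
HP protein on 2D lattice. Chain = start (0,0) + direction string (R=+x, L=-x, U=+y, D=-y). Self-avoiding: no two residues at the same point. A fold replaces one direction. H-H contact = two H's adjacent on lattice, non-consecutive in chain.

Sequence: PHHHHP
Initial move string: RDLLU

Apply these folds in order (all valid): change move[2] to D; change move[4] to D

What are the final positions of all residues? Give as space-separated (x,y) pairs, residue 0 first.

Answer: (0,0) (1,0) (1,-1) (1,-2) (0,-2) (0,-3)

Derivation:
Initial moves: RDLLU
Fold: move[2]->D => RDDLU (positions: [(0, 0), (1, 0), (1, -1), (1, -2), (0, -2), (0, -1)])
Fold: move[4]->D => RDDLD (positions: [(0, 0), (1, 0), (1, -1), (1, -2), (0, -2), (0, -3)])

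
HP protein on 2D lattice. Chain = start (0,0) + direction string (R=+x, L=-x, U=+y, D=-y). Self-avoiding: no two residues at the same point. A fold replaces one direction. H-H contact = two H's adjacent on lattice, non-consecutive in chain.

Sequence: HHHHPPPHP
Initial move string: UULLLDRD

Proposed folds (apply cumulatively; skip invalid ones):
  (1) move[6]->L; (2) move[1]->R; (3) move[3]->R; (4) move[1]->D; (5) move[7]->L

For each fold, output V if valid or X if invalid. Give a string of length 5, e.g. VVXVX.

Initial: UULLLDRD -> [(0, 0), (0, 1), (0, 2), (-1, 2), (-2, 2), (-3, 2), (-3, 1), (-2, 1), (-2, 0)]
Fold 1: move[6]->L => UULLLDLD VALID
Fold 2: move[1]->R => URLLLDLD INVALID (collision), skipped
Fold 3: move[3]->R => UULRLDLD INVALID (collision), skipped
Fold 4: move[1]->D => UDLLLDLD INVALID (collision), skipped
Fold 5: move[7]->L => UULLLDLL VALID

Answer: VXXXV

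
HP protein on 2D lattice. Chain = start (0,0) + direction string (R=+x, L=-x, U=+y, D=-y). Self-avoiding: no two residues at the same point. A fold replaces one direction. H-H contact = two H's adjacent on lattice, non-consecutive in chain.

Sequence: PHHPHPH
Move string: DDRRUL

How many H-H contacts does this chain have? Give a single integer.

Answer: 1

Derivation:
Positions: [(0, 0), (0, -1), (0, -2), (1, -2), (2, -2), (2, -1), (1, -1)]
H-H contact: residue 1 @(0,-1) - residue 6 @(1, -1)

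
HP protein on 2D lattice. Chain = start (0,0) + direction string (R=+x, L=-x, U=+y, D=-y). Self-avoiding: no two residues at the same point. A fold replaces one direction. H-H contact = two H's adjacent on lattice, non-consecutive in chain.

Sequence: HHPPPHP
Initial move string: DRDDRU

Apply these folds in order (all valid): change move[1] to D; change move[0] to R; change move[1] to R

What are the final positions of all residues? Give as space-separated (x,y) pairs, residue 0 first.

Answer: (0,0) (1,0) (2,0) (2,-1) (2,-2) (3,-2) (3,-1)

Derivation:
Initial moves: DRDDRU
Fold: move[1]->D => DDDDRU (positions: [(0, 0), (0, -1), (0, -2), (0, -3), (0, -4), (1, -4), (1, -3)])
Fold: move[0]->R => RDDDRU (positions: [(0, 0), (1, 0), (1, -1), (1, -2), (1, -3), (2, -3), (2, -2)])
Fold: move[1]->R => RRDDRU (positions: [(0, 0), (1, 0), (2, 0), (2, -1), (2, -2), (3, -2), (3, -1)])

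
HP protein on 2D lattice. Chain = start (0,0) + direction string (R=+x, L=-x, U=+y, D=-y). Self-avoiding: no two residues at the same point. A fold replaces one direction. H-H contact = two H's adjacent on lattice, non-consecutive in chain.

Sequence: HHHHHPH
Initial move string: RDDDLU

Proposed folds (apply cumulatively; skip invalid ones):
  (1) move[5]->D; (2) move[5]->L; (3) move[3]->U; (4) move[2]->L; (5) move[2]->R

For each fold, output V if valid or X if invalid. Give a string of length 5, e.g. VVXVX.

Answer: VVXVV

Derivation:
Initial: RDDDLU -> [(0, 0), (1, 0), (1, -1), (1, -2), (1, -3), (0, -3), (0, -2)]
Fold 1: move[5]->D => RDDDLD VALID
Fold 2: move[5]->L => RDDDLL VALID
Fold 3: move[3]->U => RDDULL INVALID (collision), skipped
Fold 4: move[2]->L => RDLDLL VALID
Fold 5: move[2]->R => RDRDLL VALID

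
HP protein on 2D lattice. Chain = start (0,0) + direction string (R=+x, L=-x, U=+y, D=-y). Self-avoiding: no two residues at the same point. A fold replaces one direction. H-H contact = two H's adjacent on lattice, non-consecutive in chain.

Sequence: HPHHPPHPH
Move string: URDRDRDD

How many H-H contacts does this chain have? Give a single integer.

Positions: [(0, 0), (0, 1), (1, 1), (1, 0), (2, 0), (2, -1), (3, -1), (3, -2), (3, -3)]
H-H contact: residue 0 @(0,0) - residue 3 @(1, 0)

Answer: 1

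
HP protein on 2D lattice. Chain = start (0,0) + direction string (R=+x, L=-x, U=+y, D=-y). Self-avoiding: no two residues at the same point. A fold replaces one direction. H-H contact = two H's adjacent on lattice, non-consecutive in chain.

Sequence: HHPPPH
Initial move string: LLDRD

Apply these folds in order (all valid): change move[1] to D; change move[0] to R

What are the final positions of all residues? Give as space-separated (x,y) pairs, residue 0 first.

Answer: (0,0) (1,0) (1,-1) (1,-2) (2,-2) (2,-3)

Derivation:
Initial moves: LLDRD
Fold: move[1]->D => LDDRD (positions: [(0, 0), (-1, 0), (-1, -1), (-1, -2), (0, -2), (0, -3)])
Fold: move[0]->R => RDDRD (positions: [(0, 0), (1, 0), (1, -1), (1, -2), (2, -2), (2, -3)])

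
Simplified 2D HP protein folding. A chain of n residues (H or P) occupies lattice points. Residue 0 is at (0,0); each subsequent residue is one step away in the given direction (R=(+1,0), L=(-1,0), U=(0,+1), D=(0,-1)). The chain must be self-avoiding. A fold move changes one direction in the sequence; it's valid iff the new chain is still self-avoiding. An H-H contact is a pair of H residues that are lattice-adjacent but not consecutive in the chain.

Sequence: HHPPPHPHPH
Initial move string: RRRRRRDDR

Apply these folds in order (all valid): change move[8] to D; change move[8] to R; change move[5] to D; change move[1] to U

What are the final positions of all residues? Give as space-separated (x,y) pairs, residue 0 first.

Initial moves: RRRRRRDDR
Fold: move[8]->D => RRRRRRDDD (positions: [(0, 0), (1, 0), (2, 0), (3, 0), (4, 0), (5, 0), (6, 0), (6, -1), (6, -2), (6, -3)])
Fold: move[8]->R => RRRRRRDDR (positions: [(0, 0), (1, 0), (2, 0), (3, 0), (4, 0), (5, 0), (6, 0), (6, -1), (6, -2), (7, -2)])
Fold: move[5]->D => RRRRRDDDR (positions: [(0, 0), (1, 0), (2, 0), (3, 0), (4, 0), (5, 0), (5, -1), (5, -2), (5, -3), (6, -3)])
Fold: move[1]->U => RURRRDDDR (positions: [(0, 0), (1, 0), (1, 1), (2, 1), (3, 1), (4, 1), (4, 0), (4, -1), (4, -2), (5, -2)])

Answer: (0,0) (1,0) (1,1) (2,1) (3,1) (4,1) (4,0) (4,-1) (4,-2) (5,-2)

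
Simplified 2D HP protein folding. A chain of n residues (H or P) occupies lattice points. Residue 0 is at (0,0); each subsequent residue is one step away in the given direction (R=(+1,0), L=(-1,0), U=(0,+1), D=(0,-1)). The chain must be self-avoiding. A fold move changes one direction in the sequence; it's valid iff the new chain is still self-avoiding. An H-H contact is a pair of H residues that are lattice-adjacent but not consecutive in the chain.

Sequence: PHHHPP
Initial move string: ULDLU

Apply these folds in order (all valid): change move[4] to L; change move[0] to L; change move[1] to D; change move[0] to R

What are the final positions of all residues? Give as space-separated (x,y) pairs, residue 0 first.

Answer: (0,0) (1,0) (1,-1) (1,-2) (0,-2) (-1,-2)

Derivation:
Initial moves: ULDLU
Fold: move[4]->L => ULDLL (positions: [(0, 0), (0, 1), (-1, 1), (-1, 0), (-2, 0), (-3, 0)])
Fold: move[0]->L => LLDLL (positions: [(0, 0), (-1, 0), (-2, 0), (-2, -1), (-3, -1), (-4, -1)])
Fold: move[1]->D => LDDLL (positions: [(0, 0), (-1, 0), (-1, -1), (-1, -2), (-2, -2), (-3, -2)])
Fold: move[0]->R => RDDLL (positions: [(0, 0), (1, 0), (1, -1), (1, -2), (0, -2), (-1, -2)])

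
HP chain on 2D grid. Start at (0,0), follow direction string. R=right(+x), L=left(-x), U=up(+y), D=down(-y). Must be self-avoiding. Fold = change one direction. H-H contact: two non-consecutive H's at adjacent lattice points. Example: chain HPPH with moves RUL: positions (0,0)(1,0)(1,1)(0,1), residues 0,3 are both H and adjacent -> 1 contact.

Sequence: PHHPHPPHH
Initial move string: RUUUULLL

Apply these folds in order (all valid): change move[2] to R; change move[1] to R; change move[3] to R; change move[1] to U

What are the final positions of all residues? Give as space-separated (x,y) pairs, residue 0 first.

Answer: (0,0) (1,0) (1,1) (2,1) (3,1) (3,2) (2,2) (1,2) (0,2)

Derivation:
Initial moves: RUUUULLL
Fold: move[2]->R => RURUULLL (positions: [(0, 0), (1, 0), (1, 1), (2, 1), (2, 2), (2, 3), (1, 3), (0, 3), (-1, 3)])
Fold: move[1]->R => RRRUULLL (positions: [(0, 0), (1, 0), (2, 0), (3, 0), (3, 1), (3, 2), (2, 2), (1, 2), (0, 2)])
Fold: move[3]->R => RRRRULLL (positions: [(0, 0), (1, 0), (2, 0), (3, 0), (4, 0), (4, 1), (3, 1), (2, 1), (1, 1)])
Fold: move[1]->U => RURRULLL (positions: [(0, 0), (1, 0), (1, 1), (2, 1), (3, 1), (3, 2), (2, 2), (1, 2), (0, 2)])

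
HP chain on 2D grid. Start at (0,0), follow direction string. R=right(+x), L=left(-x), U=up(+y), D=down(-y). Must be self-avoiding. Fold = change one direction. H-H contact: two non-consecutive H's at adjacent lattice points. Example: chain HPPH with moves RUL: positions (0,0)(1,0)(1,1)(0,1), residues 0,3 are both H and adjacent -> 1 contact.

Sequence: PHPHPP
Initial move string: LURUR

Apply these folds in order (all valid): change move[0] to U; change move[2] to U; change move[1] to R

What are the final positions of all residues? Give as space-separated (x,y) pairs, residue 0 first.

Answer: (0,0) (0,1) (1,1) (1,2) (1,3) (2,3)

Derivation:
Initial moves: LURUR
Fold: move[0]->U => UURUR (positions: [(0, 0), (0, 1), (0, 2), (1, 2), (1, 3), (2, 3)])
Fold: move[2]->U => UUUUR (positions: [(0, 0), (0, 1), (0, 2), (0, 3), (0, 4), (1, 4)])
Fold: move[1]->R => URUUR (positions: [(0, 0), (0, 1), (1, 1), (1, 2), (1, 3), (2, 3)])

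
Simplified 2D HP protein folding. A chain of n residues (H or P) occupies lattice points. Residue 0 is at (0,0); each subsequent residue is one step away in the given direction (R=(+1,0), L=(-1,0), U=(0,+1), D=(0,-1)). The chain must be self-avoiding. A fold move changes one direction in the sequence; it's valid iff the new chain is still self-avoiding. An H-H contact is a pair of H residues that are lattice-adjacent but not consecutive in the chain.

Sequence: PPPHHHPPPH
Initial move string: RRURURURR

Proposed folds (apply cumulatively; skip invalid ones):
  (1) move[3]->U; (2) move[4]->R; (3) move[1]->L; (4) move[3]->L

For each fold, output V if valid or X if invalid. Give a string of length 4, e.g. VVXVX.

Initial: RRURURURR -> [(0, 0), (1, 0), (2, 0), (2, 1), (3, 1), (3, 2), (4, 2), (4, 3), (5, 3), (6, 3)]
Fold 1: move[3]->U => RRUUURURR VALID
Fold 2: move[4]->R => RRUURRURR VALID
Fold 3: move[1]->L => RLUURRURR INVALID (collision), skipped
Fold 4: move[3]->L => RRULRRURR INVALID (collision), skipped

Answer: VVXX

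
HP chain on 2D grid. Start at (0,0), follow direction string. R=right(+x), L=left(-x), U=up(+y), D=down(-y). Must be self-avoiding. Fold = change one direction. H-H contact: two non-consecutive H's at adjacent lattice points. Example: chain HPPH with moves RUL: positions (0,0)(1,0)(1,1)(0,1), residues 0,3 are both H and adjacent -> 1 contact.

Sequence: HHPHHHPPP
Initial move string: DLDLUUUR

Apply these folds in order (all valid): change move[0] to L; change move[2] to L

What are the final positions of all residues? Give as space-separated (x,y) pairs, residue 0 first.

Initial moves: DLDLUUUR
Fold: move[0]->L => LLDLUUUR (positions: [(0, 0), (-1, 0), (-2, 0), (-2, -1), (-3, -1), (-3, 0), (-3, 1), (-3, 2), (-2, 2)])
Fold: move[2]->L => LLLLUUUR (positions: [(0, 0), (-1, 0), (-2, 0), (-3, 0), (-4, 0), (-4, 1), (-4, 2), (-4, 3), (-3, 3)])

Answer: (0,0) (-1,0) (-2,0) (-3,0) (-4,0) (-4,1) (-4,2) (-4,3) (-3,3)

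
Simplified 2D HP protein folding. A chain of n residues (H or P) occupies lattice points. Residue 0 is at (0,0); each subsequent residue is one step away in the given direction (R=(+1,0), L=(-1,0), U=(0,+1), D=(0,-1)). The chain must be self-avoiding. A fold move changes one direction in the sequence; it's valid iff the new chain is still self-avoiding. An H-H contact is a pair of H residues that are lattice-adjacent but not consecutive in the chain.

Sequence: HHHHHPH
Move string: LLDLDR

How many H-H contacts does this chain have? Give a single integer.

Answer: 1

Derivation:
Positions: [(0, 0), (-1, 0), (-2, 0), (-2, -1), (-3, -1), (-3, -2), (-2, -2)]
H-H contact: residue 3 @(-2,-1) - residue 6 @(-2, -2)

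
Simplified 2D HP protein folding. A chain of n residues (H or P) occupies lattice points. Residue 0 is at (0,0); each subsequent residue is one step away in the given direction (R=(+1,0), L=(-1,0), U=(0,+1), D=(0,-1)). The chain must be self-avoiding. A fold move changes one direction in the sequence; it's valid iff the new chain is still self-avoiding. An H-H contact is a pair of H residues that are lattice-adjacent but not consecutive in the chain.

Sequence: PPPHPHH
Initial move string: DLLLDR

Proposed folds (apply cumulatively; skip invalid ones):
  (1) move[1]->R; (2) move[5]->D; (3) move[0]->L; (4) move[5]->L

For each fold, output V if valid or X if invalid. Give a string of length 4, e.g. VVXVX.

Initial: DLLLDR -> [(0, 0), (0, -1), (-1, -1), (-2, -1), (-3, -1), (-3, -2), (-2, -2)]
Fold 1: move[1]->R => DRLLDR INVALID (collision), skipped
Fold 2: move[5]->D => DLLLDD VALID
Fold 3: move[0]->L => LLLLDD VALID
Fold 4: move[5]->L => LLLLDL VALID

Answer: XVVV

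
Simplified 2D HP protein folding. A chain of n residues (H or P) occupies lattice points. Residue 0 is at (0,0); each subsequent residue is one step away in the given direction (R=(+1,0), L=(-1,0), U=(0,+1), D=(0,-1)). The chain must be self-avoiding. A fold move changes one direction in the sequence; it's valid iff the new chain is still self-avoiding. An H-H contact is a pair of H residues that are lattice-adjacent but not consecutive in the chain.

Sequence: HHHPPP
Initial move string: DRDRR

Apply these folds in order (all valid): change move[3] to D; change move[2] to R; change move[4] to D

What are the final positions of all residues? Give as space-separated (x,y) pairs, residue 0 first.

Answer: (0,0) (0,-1) (1,-1) (2,-1) (2,-2) (2,-3)

Derivation:
Initial moves: DRDRR
Fold: move[3]->D => DRDDR (positions: [(0, 0), (0, -1), (1, -1), (1, -2), (1, -3), (2, -3)])
Fold: move[2]->R => DRRDR (positions: [(0, 0), (0, -1), (1, -1), (2, -1), (2, -2), (3, -2)])
Fold: move[4]->D => DRRDD (positions: [(0, 0), (0, -1), (1, -1), (2, -1), (2, -2), (2, -3)])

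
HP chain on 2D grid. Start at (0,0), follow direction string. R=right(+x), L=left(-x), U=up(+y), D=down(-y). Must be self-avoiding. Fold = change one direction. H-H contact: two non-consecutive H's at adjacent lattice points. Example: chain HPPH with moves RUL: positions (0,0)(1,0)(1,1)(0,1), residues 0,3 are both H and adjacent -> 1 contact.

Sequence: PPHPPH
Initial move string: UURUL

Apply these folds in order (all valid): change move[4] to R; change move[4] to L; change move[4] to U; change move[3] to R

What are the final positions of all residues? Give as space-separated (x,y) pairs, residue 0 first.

Answer: (0,0) (0,1) (0,2) (1,2) (2,2) (2,3)

Derivation:
Initial moves: UURUL
Fold: move[4]->R => UURUR (positions: [(0, 0), (0, 1), (0, 2), (1, 2), (1, 3), (2, 3)])
Fold: move[4]->L => UURUL (positions: [(0, 0), (0, 1), (0, 2), (1, 2), (1, 3), (0, 3)])
Fold: move[4]->U => UURUU (positions: [(0, 0), (0, 1), (0, 2), (1, 2), (1, 3), (1, 4)])
Fold: move[3]->R => UURRU (positions: [(0, 0), (0, 1), (0, 2), (1, 2), (2, 2), (2, 3)])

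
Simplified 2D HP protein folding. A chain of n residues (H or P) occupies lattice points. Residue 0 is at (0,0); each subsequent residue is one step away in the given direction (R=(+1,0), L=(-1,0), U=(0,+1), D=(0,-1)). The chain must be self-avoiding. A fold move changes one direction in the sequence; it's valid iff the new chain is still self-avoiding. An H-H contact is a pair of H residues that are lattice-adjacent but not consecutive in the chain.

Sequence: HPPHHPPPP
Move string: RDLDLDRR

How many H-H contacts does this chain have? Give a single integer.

Answer: 1

Derivation:
Positions: [(0, 0), (1, 0), (1, -1), (0, -1), (0, -2), (-1, -2), (-1, -3), (0, -3), (1, -3)]
H-H contact: residue 0 @(0,0) - residue 3 @(0, -1)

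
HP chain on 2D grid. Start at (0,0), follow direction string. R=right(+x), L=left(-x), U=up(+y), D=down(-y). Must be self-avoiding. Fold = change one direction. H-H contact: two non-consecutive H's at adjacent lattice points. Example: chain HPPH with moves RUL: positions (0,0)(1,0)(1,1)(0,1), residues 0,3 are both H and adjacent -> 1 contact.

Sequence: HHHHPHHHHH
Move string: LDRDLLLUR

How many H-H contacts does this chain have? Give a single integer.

Answer: 4

Derivation:
Positions: [(0, 0), (-1, 0), (-1, -1), (0, -1), (0, -2), (-1, -2), (-2, -2), (-3, -2), (-3, -1), (-2, -1)]
H-H contact: residue 0 @(0,0) - residue 3 @(0, -1)
H-H contact: residue 2 @(-1,-1) - residue 9 @(-2, -1)
H-H contact: residue 2 @(-1,-1) - residue 5 @(-1, -2)
H-H contact: residue 6 @(-2,-2) - residue 9 @(-2, -1)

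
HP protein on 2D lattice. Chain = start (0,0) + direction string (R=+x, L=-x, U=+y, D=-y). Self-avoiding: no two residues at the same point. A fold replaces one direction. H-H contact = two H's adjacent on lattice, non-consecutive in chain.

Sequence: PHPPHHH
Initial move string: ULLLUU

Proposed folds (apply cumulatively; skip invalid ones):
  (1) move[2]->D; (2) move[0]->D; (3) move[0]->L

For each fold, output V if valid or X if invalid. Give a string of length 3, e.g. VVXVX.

Initial: ULLLUU -> [(0, 0), (0, 1), (-1, 1), (-2, 1), (-3, 1), (-3, 2), (-3, 3)]
Fold 1: move[2]->D => ULDLUU VALID
Fold 2: move[0]->D => DLDLUU VALID
Fold 3: move[0]->L => LLDLUU VALID

Answer: VVV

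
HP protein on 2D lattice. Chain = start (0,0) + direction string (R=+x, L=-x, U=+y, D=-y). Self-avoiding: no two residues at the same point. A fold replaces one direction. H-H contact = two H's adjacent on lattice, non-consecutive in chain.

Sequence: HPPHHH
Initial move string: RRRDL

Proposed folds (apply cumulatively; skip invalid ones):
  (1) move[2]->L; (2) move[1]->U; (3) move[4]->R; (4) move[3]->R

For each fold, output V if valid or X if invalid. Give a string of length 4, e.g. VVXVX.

Initial: RRRDL -> [(0, 0), (1, 0), (2, 0), (3, 0), (3, -1), (2, -1)]
Fold 1: move[2]->L => RRLDL INVALID (collision), skipped
Fold 2: move[1]->U => RURDL INVALID (collision), skipped
Fold 3: move[4]->R => RRRDR VALID
Fold 4: move[3]->R => RRRRR VALID

Answer: XXVV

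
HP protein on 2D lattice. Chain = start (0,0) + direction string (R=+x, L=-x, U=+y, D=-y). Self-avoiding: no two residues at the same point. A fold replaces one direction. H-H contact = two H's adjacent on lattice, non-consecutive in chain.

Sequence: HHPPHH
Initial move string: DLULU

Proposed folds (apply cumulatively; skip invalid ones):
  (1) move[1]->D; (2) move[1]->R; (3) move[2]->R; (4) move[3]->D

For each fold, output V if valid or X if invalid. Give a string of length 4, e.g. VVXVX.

Initial: DLULU -> [(0, 0), (0, -1), (-1, -1), (-1, 0), (-2, 0), (-2, 1)]
Fold 1: move[1]->D => DDULU INVALID (collision), skipped
Fold 2: move[1]->R => DRULU INVALID (collision), skipped
Fold 3: move[2]->R => DLRLU INVALID (collision), skipped
Fold 4: move[3]->D => DLUDU INVALID (collision), skipped

Answer: XXXX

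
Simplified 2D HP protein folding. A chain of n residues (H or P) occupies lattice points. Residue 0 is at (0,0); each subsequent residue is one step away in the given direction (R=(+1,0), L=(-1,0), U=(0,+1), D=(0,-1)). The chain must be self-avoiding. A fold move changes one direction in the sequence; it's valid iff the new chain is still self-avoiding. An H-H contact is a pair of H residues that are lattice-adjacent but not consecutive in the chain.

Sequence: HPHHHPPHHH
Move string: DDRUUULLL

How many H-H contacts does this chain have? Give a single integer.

Answer: 1

Derivation:
Positions: [(0, 0), (0, -1), (0, -2), (1, -2), (1, -1), (1, 0), (1, 1), (0, 1), (-1, 1), (-2, 1)]
H-H contact: residue 0 @(0,0) - residue 7 @(0, 1)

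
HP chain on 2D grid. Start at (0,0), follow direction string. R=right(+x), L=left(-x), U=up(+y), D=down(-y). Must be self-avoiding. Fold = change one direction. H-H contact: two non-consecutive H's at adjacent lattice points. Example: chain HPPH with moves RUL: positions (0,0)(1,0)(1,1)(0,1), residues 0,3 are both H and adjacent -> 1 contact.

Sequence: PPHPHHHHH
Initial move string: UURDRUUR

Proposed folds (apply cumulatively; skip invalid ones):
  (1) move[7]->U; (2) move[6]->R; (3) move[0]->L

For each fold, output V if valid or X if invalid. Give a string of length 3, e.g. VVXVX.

Answer: VVX

Derivation:
Initial: UURDRUUR -> [(0, 0), (0, 1), (0, 2), (1, 2), (1, 1), (2, 1), (2, 2), (2, 3), (3, 3)]
Fold 1: move[7]->U => UURDRUUU VALID
Fold 2: move[6]->R => UURDRURU VALID
Fold 3: move[0]->L => LURDRURU INVALID (collision), skipped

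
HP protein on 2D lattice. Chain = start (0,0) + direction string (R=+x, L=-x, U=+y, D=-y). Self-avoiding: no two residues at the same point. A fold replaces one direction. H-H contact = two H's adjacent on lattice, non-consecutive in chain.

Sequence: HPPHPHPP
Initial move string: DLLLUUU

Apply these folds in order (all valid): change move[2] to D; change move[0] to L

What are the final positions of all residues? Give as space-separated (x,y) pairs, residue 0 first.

Initial moves: DLLLUUU
Fold: move[2]->D => DLDLUUU (positions: [(0, 0), (0, -1), (-1, -1), (-1, -2), (-2, -2), (-2, -1), (-2, 0), (-2, 1)])
Fold: move[0]->L => LLDLUUU (positions: [(0, 0), (-1, 0), (-2, 0), (-2, -1), (-3, -1), (-3, 0), (-3, 1), (-3, 2)])

Answer: (0,0) (-1,0) (-2,0) (-2,-1) (-3,-1) (-3,0) (-3,1) (-3,2)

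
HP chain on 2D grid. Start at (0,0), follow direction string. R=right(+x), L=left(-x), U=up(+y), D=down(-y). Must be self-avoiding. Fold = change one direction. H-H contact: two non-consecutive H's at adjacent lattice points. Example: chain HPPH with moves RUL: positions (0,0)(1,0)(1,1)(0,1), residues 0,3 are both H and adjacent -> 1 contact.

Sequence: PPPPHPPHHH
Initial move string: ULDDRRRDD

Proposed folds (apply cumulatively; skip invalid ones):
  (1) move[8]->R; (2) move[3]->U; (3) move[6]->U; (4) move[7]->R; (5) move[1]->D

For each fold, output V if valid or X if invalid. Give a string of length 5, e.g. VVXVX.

Answer: VXXVX

Derivation:
Initial: ULDDRRRDD -> [(0, 0), (0, 1), (-1, 1), (-1, 0), (-1, -1), (0, -1), (1, -1), (2, -1), (2, -2), (2, -3)]
Fold 1: move[8]->R => ULDDRRRDR VALID
Fold 2: move[3]->U => ULDURRRDR INVALID (collision), skipped
Fold 3: move[6]->U => ULDDRRUDR INVALID (collision), skipped
Fold 4: move[7]->R => ULDDRRRRR VALID
Fold 5: move[1]->D => UDDDRRRRR INVALID (collision), skipped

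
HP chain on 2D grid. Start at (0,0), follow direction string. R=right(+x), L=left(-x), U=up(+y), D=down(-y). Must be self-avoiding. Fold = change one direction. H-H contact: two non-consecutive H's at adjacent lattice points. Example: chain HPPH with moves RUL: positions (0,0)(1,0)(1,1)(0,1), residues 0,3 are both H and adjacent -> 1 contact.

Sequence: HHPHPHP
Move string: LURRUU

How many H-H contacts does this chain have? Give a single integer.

Answer: 1

Derivation:
Positions: [(0, 0), (-1, 0), (-1, 1), (0, 1), (1, 1), (1, 2), (1, 3)]
H-H contact: residue 0 @(0,0) - residue 3 @(0, 1)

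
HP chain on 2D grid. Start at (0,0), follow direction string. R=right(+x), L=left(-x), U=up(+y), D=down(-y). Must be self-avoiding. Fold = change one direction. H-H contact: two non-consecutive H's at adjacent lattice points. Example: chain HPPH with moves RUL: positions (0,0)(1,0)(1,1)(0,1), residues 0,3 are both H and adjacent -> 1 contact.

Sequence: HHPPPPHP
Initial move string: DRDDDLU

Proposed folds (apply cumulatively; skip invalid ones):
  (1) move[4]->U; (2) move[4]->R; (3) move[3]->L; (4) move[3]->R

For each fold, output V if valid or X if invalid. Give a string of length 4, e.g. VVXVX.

Initial: DRDDDLU -> [(0, 0), (0, -1), (1, -1), (1, -2), (1, -3), (1, -4), (0, -4), (0, -3)]
Fold 1: move[4]->U => DRDDULU INVALID (collision), skipped
Fold 2: move[4]->R => DRDDRLU INVALID (collision), skipped
Fold 3: move[3]->L => DRDLDLU VALID
Fold 4: move[3]->R => DRDRDLU INVALID (collision), skipped

Answer: XXVX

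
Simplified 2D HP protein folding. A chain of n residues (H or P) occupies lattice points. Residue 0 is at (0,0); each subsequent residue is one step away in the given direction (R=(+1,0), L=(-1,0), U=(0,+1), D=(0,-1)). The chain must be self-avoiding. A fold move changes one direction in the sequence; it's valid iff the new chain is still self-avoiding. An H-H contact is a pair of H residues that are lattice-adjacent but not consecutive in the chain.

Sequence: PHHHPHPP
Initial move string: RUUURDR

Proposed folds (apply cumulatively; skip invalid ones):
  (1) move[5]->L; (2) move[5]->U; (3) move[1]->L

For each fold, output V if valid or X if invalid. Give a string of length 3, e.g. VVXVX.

Initial: RUUURDR -> [(0, 0), (1, 0), (1, 1), (1, 2), (1, 3), (2, 3), (2, 2), (3, 2)]
Fold 1: move[5]->L => RUUURLR INVALID (collision), skipped
Fold 2: move[5]->U => RUUURUR VALID
Fold 3: move[1]->L => RLUURUR INVALID (collision), skipped

Answer: XVX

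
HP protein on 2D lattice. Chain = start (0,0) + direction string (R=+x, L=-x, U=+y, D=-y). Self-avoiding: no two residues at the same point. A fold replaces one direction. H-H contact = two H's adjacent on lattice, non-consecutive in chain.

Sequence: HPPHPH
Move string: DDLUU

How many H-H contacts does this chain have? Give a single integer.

Answer: 1

Derivation:
Positions: [(0, 0), (0, -1), (0, -2), (-1, -2), (-1, -1), (-1, 0)]
H-H contact: residue 0 @(0,0) - residue 5 @(-1, 0)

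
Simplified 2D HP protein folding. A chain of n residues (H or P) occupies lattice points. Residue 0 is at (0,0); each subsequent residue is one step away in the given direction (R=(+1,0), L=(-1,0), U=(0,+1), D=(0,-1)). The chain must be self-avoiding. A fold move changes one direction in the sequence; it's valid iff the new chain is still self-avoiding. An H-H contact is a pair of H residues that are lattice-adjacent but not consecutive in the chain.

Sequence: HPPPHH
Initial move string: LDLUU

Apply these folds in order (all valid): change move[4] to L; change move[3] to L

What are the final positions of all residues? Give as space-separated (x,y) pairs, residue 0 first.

Answer: (0,0) (-1,0) (-1,-1) (-2,-1) (-3,-1) (-4,-1)

Derivation:
Initial moves: LDLUU
Fold: move[4]->L => LDLUL (positions: [(0, 0), (-1, 0), (-1, -1), (-2, -1), (-2, 0), (-3, 0)])
Fold: move[3]->L => LDLLL (positions: [(0, 0), (-1, 0), (-1, -1), (-2, -1), (-3, -1), (-4, -1)])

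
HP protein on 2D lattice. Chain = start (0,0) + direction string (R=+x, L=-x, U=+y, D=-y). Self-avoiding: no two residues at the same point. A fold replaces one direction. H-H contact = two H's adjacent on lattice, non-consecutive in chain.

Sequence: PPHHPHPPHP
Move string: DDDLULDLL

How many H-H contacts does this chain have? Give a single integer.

Positions: [(0, 0), (0, -1), (0, -2), (0, -3), (-1, -3), (-1, -2), (-2, -2), (-2, -3), (-3, -3), (-4, -3)]
H-H contact: residue 2 @(0,-2) - residue 5 @(-1, -2)

Answer: 1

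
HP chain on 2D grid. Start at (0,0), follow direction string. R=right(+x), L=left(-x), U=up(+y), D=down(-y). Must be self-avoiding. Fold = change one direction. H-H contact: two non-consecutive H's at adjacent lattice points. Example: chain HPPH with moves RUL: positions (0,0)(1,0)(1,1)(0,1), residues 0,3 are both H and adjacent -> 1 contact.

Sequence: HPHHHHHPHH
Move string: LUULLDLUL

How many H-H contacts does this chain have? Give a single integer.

Answer: 1

Derivation:
Positions: [(0, 0), (-1, 0), (-1, 1), (-1, 2), (-2, 2), (-3, 2), (-3, 1), (-4, 1), (-4, 2), (-5, 2)]
H-H contact: residue 5 @(-3,2) - residue 8 @(-4, 2)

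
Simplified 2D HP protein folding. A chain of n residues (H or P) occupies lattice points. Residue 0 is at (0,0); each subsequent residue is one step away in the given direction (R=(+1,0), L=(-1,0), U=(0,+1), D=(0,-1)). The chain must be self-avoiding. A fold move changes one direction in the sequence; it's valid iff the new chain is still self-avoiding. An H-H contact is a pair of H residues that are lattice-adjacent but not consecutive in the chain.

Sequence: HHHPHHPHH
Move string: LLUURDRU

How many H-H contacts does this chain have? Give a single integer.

Positions: [(0, 0), (-1, 0), (-2, 0), (-2, 1), (-2, 2), (-1, 2), (-1, 1), (0, 1), (0, 2)]
H-H contact: residue 0 @(0,0) - residue 7 @(0, 1)
H-H contact: residue 5 @(-1,2) - residue 8 @(0, 2)

Answer: 2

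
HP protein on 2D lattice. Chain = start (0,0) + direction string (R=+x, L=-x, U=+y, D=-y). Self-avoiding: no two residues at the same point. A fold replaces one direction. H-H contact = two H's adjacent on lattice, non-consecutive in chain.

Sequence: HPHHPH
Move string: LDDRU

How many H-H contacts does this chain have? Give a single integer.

Positions: [(0, 0), (-1, 0), (-1, -1), (-1, -2), (0, -2), (0, -1)]
H-H contact: residue 0 @(0,0) - residue 5 @(0, -1)
H-H contact: residue 2 @(-1,-1) - residue 5 @(0, -1)

Answer: 2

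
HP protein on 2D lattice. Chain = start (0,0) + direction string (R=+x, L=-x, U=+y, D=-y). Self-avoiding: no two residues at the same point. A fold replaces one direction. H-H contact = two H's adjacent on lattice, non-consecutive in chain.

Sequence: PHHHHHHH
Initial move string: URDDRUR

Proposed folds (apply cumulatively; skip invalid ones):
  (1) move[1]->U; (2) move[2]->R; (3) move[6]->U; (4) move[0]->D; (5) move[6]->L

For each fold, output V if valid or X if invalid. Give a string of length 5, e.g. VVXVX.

Answer: XVVVX

Derivation:
Initial: URDDRUR -> [(0, 0), (0, 1), (1, 1), (1, 0), (1, -1), (2, -1), (2, 0), (3, 0)]
Fold 1: move[1]->U => UUDDRUR INVALID (collision), skipped
Fold 2: move[2]->R => URRDRUR VALID
Fold 3: move[6]->U => URRDRUU VALID
Fold 4: move[0]->D => DRRDRUU VALID
Fold 5: move[6]->L => DRRDRUL INVALID (collision), skipped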